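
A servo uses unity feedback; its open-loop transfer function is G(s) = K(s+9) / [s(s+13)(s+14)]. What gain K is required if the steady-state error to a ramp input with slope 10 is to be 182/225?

One free integrator in G(s): this is a type 1 system.
K_v = lim_{s→0} s·G(s) = K·9 / (13·14) = (9/182)·K.
e_ss = 10/K_v = 182/225 ⇒ K_v = 1125/91 ⇒ K = (1125/91)/(9/182) = 250.

250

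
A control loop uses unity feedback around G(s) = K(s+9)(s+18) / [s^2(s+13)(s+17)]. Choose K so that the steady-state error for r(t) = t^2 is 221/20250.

Two free integrators in G(s): this is a type 2 system.
K_a = lim_{s→0} s^2·G(s) = K·9·18 / (13·17) = (162/221)·K.
e_ss = 2/K_a = 221/20250 ⇒ K_a = 40500/221 ⇒ K = (40500/221)/(162/221) = 250.

250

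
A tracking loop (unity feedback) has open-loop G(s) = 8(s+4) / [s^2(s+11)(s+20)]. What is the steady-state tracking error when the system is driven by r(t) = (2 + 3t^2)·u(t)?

System type = 2 (two poles at s=0). By superposition:
  • 2: tracked with zero error.
  • 3t^2: e_ss = 6/K_a with K_a=8/55 → 41.25.
Total e_ss = 41.25.

41.25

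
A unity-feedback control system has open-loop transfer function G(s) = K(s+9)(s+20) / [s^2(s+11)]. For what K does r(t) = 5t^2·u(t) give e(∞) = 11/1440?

G(s) has two factors of s in the denominator, so the system is type 2.
K_a = lim_{s→0} s^2·G(s) = K·9·20 / (11) = (180/11)·K.
e_ss = 10/K_a = 11/1440 ⇒ K_a = 14400/11 ⇒ K = (14400/11)/(180/11) = 80.

80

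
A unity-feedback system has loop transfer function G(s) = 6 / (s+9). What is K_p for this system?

G(s) has no factors of s in the denominator, so the system is type 0.
K_p = lim_{s→0} G(s) = 6 / (9) = 2/3.

2/3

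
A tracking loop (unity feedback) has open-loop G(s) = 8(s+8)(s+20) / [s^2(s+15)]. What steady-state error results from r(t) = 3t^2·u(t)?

9/128

System type = 2 (two poles at s=0).
K_a = lim_{s→0} s^2·G(s) = 8·8·20 / (15) = 256/3.
r(t) = 3t^2 gives R(s) = 6/s^3.
e_ss = 6/K_a = 6/(256/3) = 9/128.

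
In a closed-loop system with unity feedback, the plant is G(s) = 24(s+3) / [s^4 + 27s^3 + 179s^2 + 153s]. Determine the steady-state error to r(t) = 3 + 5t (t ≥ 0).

10.625

Factoring s from the denominator leaves a polynomial with constant term 153, so the system is type 1. By superposition:
  • 3: tracked with zero error.
  • 5t: e_ss = 5/K_v with K_v=8/17 → 10.625.
Total e_ss = 10.625.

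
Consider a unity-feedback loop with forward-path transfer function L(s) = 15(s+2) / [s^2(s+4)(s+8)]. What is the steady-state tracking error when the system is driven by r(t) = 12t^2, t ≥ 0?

L(s) has two factors of s in the denominator, so the system is type 2.
K_a = lim_{s→0} s^2·L(s) = 15·2 / (4·8) = 0.9375.
r(t) = 12t^2 gives R(s) = 24/s^3.
e_ss = 24/K_a = 24/0.9375 = 25.6.

25.6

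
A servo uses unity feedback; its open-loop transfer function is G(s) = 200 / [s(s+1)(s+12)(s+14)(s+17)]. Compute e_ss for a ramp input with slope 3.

42.84

The open loop has one pole at the origin → type 1 system.
K_v = lim_{s→0} s·G(s) = 200 / (1·12·14·17) = 25/357.
e_ss = 3/K_v = 3/(25/357) = 42.84.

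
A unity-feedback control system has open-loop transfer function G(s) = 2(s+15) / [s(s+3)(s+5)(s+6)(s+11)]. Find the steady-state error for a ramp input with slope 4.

System type = 1 (one pole at s=0).
K_v = lim_{s→0} s·G(s) = 2·15 / (3·5·6·11) = 1/33.
e_ss = 4/K_v = 4/(1/33) = 132.

132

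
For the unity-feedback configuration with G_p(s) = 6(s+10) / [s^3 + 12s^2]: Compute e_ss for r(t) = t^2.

The denominator has no term below 12s^2 — 2 poles at s=0, type 2.
K_a = lim_{s→0} s^2·G_p(s) = 6·10 / 12 = 5.
r(t) = t^2 gives R(s) = 2/s^3.
e_ss = 2/K_a = 2/5 = 0.4.

0.4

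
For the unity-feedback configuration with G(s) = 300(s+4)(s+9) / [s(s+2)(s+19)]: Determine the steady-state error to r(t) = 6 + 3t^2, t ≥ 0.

System type = 1 (one pole at s=0). Treating each term separately:
  • 6: tracked with zero error.
  • 3t^2: a type-1 system cannot track it, e_ss → ∞.
The unbounded component dominates.

infinity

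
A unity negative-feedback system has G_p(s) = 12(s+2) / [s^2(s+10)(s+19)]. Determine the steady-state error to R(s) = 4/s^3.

95/3

The open loop has two poles at the origin → type 2 system.
K_a = lim_{s→0} s^2·G_p(s) = 12·2 / (10·19) = 12/95.
r(t) = 2t^2 gives R(s) = 4/s^3.
e_ss = 4/K_a = 4/(12/95) = 95/3.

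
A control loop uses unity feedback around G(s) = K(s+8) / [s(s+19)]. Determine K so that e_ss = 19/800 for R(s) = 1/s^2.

System type = 1 (one pole at s=0).
K_v = lim_{s→0} s·G(s) = K·8 / (19) = (8/19)·K.
e_ss = 1/K_v = 19/800 ⇒ K_v = 800/19 ⇒ K = (800/19)/(8/19) = 100.

100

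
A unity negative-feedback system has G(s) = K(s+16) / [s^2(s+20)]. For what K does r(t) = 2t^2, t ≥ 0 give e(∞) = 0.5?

G(s) has two factors of s in the denominator, so the system is type 2.
K_a = lim_{s→0} s^2·G(s) = K·16 / (20) = 0.8·K.
e_ss = 4/K_a = 0.5 ⇒ K_a = 8 ⇒ K = 8/0.8 = 10.

10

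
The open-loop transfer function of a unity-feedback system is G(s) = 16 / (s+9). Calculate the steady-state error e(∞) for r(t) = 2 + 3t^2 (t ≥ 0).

G(s) has no factors of s in the denominator, so the system is type 0. Treating each term separately:
  • 2: e_ss = 2/(1+K_p) with K_p=16/9 → 0.72.
  • 3t^2: a type-0 system cannot track it, e_ss → ∞.
The unbounded component dominates.

infinity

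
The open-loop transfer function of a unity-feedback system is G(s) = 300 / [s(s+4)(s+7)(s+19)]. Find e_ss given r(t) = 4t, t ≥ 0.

One free integrator in G(s): this is a type 1 system.
K_v = lim_{s→0} s·G(s) = 300 / (4·7·19) = 75/133.
e_ss = 4/K_v = 4/(75/133) = 532/75.

532/75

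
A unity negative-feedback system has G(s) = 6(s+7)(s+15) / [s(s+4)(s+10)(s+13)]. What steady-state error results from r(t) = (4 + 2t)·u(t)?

104/63

G(s) has one factor of s in the denominator, so the system is type 1. By superposition:
  • 4: tracked with zero error.
  • 2t: e_ss = 2/K_v with K_v=63/52 → 104/63.
Total e_ss = 104/63.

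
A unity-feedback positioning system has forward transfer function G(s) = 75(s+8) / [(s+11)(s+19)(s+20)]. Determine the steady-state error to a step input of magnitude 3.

No free integrators in G(s): this is a type 0 system.
K_p = lim_{s→0} G(s) = 75·8 / (11·19·20) = 30/209.
e_ss = 3/(1 + K_p) = 3/(239/209) = 627/239.

627/239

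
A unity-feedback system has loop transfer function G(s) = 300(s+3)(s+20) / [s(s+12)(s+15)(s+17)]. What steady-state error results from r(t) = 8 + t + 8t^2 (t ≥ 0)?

infinity

The open loop has one pole at the origin → type 1 system. Treating each term separately:
  • 8: tracked with zero error.
  • t: e_ss = 1/K_v with K_v=100/17 → 0.17.
  • 8t^2: a type-1 system cannot track it, e_ss → ∞.
The unbounded component dominates.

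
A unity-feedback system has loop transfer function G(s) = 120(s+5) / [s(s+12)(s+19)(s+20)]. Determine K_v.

5/38

The open loop has one pole at the origin → type 1 system.
K_v = lim_{s→0} s·G(s) = 120·5 / (12·19·20) = 5/38.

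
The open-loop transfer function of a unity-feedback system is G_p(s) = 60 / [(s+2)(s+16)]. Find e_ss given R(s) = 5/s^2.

G_p(s) has no factors of s in the denominator, so the system is type 0.
K_v = lim_{s→0} s·G_p(s) = 0; the steady-state error to this ramp input grows without bound.

infinity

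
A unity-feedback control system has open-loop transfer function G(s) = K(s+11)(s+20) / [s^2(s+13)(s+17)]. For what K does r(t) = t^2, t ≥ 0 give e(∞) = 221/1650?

G(s) has two factors of s in the denominator, so the system is type 2.
K_a = lim_{s→0} s^2·G(s) = K·11·20 / (13·17) = (220/221)·K.
e_ss = 2/K_a = 221/1650 ⇒ K_a = 3300/221 ⇒ K = (3300/221)/(220/221) = 15.

15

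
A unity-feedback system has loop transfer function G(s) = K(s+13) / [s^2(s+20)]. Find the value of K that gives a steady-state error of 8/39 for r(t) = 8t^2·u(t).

The open loop has two poles at the origin → type 2 system.
K_a = lim_{s→0} s^2·G(s) = K·13 / (20) = 0.65·K.
e_ss = 16/K_a = 8/39 ⇒ K_a = 78 ⇒ K = 78/0.65 = 120.

120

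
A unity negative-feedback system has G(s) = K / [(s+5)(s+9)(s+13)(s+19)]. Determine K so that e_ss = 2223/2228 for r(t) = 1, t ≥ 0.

G(s) has no factors of s in the denominator, so the system is type 0.
K_p = lim_{s→0} G(s) = K / (5·9·13·19) = (1/11115)·K.
e_ss = 1/(1 + K_p) = 2223/2228 ⇒ 1 + (1/11115)·K = 2228/2223 ⇒ K = 25.

25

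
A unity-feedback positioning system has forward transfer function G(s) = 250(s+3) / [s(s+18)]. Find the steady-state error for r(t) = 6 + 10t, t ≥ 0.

0.24

One free integrator in G(s): this is a type 1 system. By superposition:
  • 6: tracked with zero error.
  • 10t: e_ss = 10/K_v with K_v=125/3 → 0.24.
Total e_ss = 0.24.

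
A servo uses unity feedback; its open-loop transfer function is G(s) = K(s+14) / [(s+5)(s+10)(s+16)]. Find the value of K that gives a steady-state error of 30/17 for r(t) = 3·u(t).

40

G(s) has no factors of s in the denominator, so the system is type 0.
K_p = lim_{s→0} G(s) = K·14 / (5·10·16) = 0.0175·K.
e_ss = 3/(1 + K_p) = 30/17 ⇒ 1 + 0.0175·K = 1.7 ⇒ K = 40.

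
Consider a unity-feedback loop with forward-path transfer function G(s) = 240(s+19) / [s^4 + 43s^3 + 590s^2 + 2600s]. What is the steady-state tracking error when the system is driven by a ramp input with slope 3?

The denominator has no term below 2600s — 1 pole at s=0, type 1.
K_v = lim_{s→0} s·G(s) = 240·19 / 2600 = 114/65.
e_ss = 3/K_v = 3/(114/65) = 65/38.

65/38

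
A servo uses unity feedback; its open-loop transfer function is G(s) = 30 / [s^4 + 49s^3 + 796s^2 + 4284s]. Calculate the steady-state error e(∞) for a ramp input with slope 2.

The denominator has no term below 4284s — 1 pole at s=0, type 1.
K_v = lim_{s→0} s·G(s) = 30 / 4284 = 5/714.
e_ss = 2/K_v = 2/(5/714) = 285.6.

285.6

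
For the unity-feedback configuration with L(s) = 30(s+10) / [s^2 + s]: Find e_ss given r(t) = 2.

0

Factoring s from the denominator leaves a polynomial with constant term 1, so the system is type 1.
K_p = ∞ for a type-1 system; e_ss to a step is zero.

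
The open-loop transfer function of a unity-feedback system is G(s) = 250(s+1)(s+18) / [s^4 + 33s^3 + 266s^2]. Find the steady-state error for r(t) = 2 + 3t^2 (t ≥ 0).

133/375

Factoring s^2 from the denominator leaves a polynomial with constant term 266, so the system is type 2. Treating each term separately:
  • 2: tracked with zero error.
  • 3t^2: e_ss = 6/K_a with K_a=2250/133 → 133/375.
Total e_ss = 133/375.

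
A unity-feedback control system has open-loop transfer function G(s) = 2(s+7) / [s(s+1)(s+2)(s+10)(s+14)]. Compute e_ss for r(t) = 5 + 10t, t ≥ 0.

The open loop has one pole at the origin → type 1 system. By superposition:
  • 5: tracked with zero error.
  • 10t: e_ss = 10/K_v with K_v=0.05 → 200.
Total e_ss = 200.

200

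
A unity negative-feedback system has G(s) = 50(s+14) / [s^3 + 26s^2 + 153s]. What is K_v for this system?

Factoring s from the denominator leaves a polynomial with constant term 153, so the system is type 1.
K_v = lim_{s→0} s·G(s) = 50·14 / 153 = 700/153.

700/153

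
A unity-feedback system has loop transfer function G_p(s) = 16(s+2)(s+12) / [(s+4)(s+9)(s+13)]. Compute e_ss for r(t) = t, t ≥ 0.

System type = 0 (no poles at s=0).
K_v = lim_{s→0} s·G_p(s) = 0; the steady-state error to this ramp input grows without bound.

infinity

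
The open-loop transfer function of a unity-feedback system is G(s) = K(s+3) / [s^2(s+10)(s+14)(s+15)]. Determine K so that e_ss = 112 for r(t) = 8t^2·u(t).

System type = 2 (two poles at s=0).
K_a = lim_{s→0} s^2·G(s) = K·3 / (10·14·15) = (1/700)·K.
e_ss = 16/K_a = 112 ⇒ K_a = 1/7 ⇒ K = (1/7)/(1/700) = 100.

100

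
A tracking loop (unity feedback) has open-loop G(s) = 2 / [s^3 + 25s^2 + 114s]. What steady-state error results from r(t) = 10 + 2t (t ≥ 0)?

114

The denominator has no term below 114s — 1 pole at s=0, type 1. Taking each input component in turn:
  • 10: tracked with zero error.
  • 2t: e_ss = 2/K_v with K_v=1/57 → 114.
Total e_ss = 114.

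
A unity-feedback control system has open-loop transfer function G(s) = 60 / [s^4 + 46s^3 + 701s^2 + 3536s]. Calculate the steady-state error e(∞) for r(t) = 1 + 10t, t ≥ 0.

The denominator has no term below 3536s — 1 pole at s=0, type 1. Treating each term separately:
  • 1: tracked with zero error.
  • 10t: e_ss = 10/K_v with K_v=15/884 → 1768/3.
Total e_ss = 1768/3.

1768/3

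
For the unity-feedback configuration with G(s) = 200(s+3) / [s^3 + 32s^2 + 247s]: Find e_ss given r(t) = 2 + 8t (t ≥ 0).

The denominator has no term below 247s — 1 pole at s=0, type 1. By superposition:
  • 2: tracked with zero error.
  • 8t: e_ss = 8/K_v with K_v=600/247 → 247/75.
Total e_ss = 247/75.

247/75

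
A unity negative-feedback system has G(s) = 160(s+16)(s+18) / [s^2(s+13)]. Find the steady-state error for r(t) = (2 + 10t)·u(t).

0

G(s) has two factors of s in the denominator, so the system is type 2. By superposition:
  • 2: tracked with zero error.
  • 10t: tracked with zero error.
Total e_ss = 0.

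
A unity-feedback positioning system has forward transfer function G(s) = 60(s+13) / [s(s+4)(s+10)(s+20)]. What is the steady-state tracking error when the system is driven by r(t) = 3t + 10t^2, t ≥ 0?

infinity

The open loop has one pole at the origin → type 1 system. By superposition:
  • 3t: e_ss = 3/K_v with K_v=0.975 → 40/13.
  • 10t^2: a type-1 system cannot track it, e_ss → ∞.
The unbounded component dominates.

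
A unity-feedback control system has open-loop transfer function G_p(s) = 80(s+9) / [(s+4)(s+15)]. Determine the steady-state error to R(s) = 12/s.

12/13

No free integrators in G_p(s): this is a type 0 system.
K_p = lim_{s→0} G_p(s) = 80·9 / (4·15) = 12.
e_ss = 12/(1 + K_p) = 12/13.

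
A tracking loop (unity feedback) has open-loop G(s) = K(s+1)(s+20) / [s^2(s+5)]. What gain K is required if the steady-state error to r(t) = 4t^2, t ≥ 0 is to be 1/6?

Two free integrators in G(s): this is a type 2 system.
K_a = lim_{s→0} s^2·G(s) = K·1·20 / (5) = 4·K.
e_ss = 8/K_a = 1/6 ⇒ K_a = 48 ⇒ K = 48/4 = 12.

12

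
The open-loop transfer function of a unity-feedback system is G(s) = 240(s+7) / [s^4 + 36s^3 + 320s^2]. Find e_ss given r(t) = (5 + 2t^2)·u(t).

Lowest-order denominator term is 320s^2, so the open loop has 2 poles at the origin → type 2 system. Treating each term separately:
  • 5: tracked with zero error.
  • 2t^2: e_ss = 4/K_a with K_a=5.25 → 16/21.
Total e_ss = 16/21.

16/21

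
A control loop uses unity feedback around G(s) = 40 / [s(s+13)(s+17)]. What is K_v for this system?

G(s) has one factor of s in the denominator, so the system is type 1.
K_v = lim_{s→0} s·G(s) = 40 / (13·17) = 40/221.

40/221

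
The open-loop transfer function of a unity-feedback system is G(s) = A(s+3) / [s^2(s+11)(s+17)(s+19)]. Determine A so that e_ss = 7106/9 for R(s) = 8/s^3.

12

Two free integrators in G(s): this is a type 2 system.
K_a = lim_{s→0} s^2·G(s) = A·3 / (11·17·19) = (3/3553)·A.
e_ss = 8/K_a = 7106/9 ⇒ K_a = 36/3553 ⇒ A = (36/3553)/(3/3553) = 12.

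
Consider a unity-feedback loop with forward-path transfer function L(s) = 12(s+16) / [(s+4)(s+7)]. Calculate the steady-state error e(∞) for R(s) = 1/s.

L(s) has no factors of s in the denominator, so the system is type 0.
K_p = lim_{s→0} L(s) = 12·16 / (4·7) = 48/7.
e_ss = 1/(1 + K_p) = 1/(55/7) = 7/55.

7/55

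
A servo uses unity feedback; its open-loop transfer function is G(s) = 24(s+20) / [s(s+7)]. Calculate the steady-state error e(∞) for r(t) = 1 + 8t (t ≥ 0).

7/60

System type = 1 (one pole at s=0). Taking each input component in turn:
  • 1: tracked with zero error.
  • 8t: e_ss = 8/K_v with K_v=480/7 → 7/60.
Total e_ss = 7/60.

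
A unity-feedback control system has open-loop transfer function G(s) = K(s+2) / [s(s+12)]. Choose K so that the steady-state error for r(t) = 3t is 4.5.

4

G(s) has one factor of s in the denominator, so the system is type 1.
K_v = lim_{s→0} s·G(s) = K·2 / (12) = (1/6)·K.
e_ss = 3/K_v = 4.5 ⇒ K_v = 2/3 ⇒ K = (2/3)/(1/6) = 4.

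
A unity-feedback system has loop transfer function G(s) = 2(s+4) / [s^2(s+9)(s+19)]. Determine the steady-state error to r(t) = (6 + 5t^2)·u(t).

Two free integrators in G(s): this is a type 2 system. Treating each term separately:
  • 6: tracked with zero error.
  • 5t^2: e_ss = 10/K_a with K_a=8/171 → 213.75.
Total e_ss = 213.75.

213.75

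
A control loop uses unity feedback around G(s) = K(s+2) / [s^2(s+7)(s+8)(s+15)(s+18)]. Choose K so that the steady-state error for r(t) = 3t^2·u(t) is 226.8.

200

Two free integrators in G(s): this is a type 2 system.
K_a = lim_{s→0} s^2·G(s) = K·2 / (7·8·15·18) = (1/7560)·K.
e_ss = 6/K_a = 226.8 ⇒ K_a = 5/189 ⇒ K = (5/189)/(1/7560) = 200.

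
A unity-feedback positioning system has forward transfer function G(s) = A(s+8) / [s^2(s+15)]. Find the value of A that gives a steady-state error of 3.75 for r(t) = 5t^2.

System type = 2 (two poles at s=0).
K_a = lim_{s→0} s^2·G(s) = A·8 / (15) = (8/15)·A.
e_ss = 10/K_a = 3.75 ⇒ K_a = 8/3 ⇒ A = (8/3)/(8/15) = 5.

5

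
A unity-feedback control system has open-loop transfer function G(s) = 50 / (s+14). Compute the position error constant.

25/7

G(s) has no factors of s in the denominator, so the system is type 0.
K_p = lim_{s→0} G(s) = 50 / (14) = 25/7.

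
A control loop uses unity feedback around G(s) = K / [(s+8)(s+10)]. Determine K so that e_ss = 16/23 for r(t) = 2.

150

The open loop has no poles at the origin → type 0 system.
K_p = lim_{s→0} G(s) = K / (8·10) = 0.0125·K.
e_ss = 2/(1 + K_p) = 16/23 ⇒ 1 + 0.0125·K = 2.875 ⇒ K = 150.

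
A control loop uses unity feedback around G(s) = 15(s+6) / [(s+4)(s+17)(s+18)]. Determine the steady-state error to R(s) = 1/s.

68/73

System type = 0 (no poles at s=0).
K_p = lim_{s→0} G(s) = 15·6 / (4·17·18) = 5/68.
e_ss = 1/(1 + K_p) = 1/(73/68) = 68/73.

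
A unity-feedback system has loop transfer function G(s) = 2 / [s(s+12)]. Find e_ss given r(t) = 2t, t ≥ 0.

12

One free integrator in G(s): this is a type 1 system.
K_v = lim_{s→0} s·G(s) = 2 / (12) = 1/6.
e_ss = 2/K_v = 2/(1/6) = 12.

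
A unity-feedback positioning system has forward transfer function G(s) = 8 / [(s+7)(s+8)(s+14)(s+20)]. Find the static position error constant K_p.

System type = 0 (no poles at s=0).
K_p = lim_{s→0} G(s) = 8 / (7·8·14·20) = 1/1960.

1/1960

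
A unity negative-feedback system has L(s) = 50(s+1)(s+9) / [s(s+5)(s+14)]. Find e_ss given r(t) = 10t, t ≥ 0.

14/9

System type = 1 (one pole at s=0).
K_v = lim_{s→0} s·L(s) = 50·1·9 / (5·14) = 45/7.
e_ss = 10/K_v = 10/(45/7) = 14/9.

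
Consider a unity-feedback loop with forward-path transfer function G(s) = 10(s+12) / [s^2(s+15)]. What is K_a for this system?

8

Two free integrators in G(s): this is a type 2 system.
K_a = lim_{s→0} s^2·G(s) = 10·12 / (15) = 8.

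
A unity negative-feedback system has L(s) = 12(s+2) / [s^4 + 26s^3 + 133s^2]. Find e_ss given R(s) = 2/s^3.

133/12

The denominator has no term below 133s^2 — 2 poles at s=0, type 2.
K_a = lim_{s→0} s^2·L(s) = 12·2 / 133 = 24/133.
r(t) = t^2 gives R(s) = 2/s^3.
e_ss = 2/K_a = 2/(24/133) = 133/12.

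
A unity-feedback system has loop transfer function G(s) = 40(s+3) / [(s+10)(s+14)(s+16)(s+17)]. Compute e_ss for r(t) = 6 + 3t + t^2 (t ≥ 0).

infinity

No free integrators in G(s): this is a type 0 system. Treating each term separately:
  • 6: e_ss = 6/(1+K_p) with K_p=3/952 → 5712/955.
  • 3t: a type-0 system cannot track it, e_ss → ∞.
  • t^2: a type-0 system cannot track it, e_ss → ∞.
The unbounded component dominates.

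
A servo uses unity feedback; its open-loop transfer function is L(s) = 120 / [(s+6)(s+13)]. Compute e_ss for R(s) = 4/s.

The open loop has no poles at the origin → type 0 system.
K_p = lim_{s→0} L(s) = 120 / (6·13) = 20/13.
e_ss = 4/(1 + K_p) = 4/(33/13) = 52/33.

52/33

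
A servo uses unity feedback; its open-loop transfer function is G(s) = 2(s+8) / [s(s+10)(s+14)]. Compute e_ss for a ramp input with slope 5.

43.75

System type = 1 (one pole at s=0).
K_v = lim_{s→0} s·G(s) = 2·8 / (10·14) = 4/35.
e_ss = 5/K_v = 5/(4/35) = 43.75.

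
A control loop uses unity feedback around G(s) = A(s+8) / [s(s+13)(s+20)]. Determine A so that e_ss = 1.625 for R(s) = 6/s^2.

120

The open loop has one pole at the origin → type 1 system.
K_v = lim_{s→0} s·G(s) = A·8 / (13·20) = (2/65)·A.
e_ss = 6/K_v = 1.625 ⇒ K_v = 48/13 ⇒ A = (48/13)/(2/65) = 120.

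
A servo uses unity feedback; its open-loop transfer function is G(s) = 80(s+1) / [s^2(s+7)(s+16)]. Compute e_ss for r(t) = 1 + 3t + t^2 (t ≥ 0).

Two free integrators in G(s): this is a type 2 system. Treating each term separately:
  • 1: tracked with zero error.
  • 3t: tracked with zero error.
  • t^2: e_ss = 2/K_a with K_a=5/7 → 2.8.
Total e_ss = 2.8.

2.8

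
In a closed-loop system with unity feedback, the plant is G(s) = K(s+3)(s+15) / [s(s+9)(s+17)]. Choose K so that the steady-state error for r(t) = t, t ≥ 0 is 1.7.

2

The open loop has one pole at the origin → type 1 system.
K_v = lim_{s→0} s·G(s) = K·3·15 / (9·17) = (5/17)·K.
e_ss = 1/K_v = 1.7 ⇒ K_v = 10/17 ⇒ K = (10/17)/(5/17) = 2.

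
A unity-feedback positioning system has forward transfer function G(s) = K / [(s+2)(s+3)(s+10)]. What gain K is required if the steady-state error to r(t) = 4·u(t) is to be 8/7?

System type = 0 (no poles at s=0).
K_p = lim_{s→0} G(s) = K / (2·3·10) = (1/60)·K.
e_ss = 4/(1 + K_p) = 8/7 ⇒ 1 + (1/60)·K = 3.5 ⇒ K = 150.

150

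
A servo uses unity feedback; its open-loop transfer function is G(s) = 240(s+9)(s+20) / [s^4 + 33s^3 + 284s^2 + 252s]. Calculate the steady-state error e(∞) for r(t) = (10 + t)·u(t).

7/1200

Lowest-order denominator term is 252s, so the open loop has 1 pole at the origin → type 1 system. Taking each input component in turn:
  • 10: tracked with zero error.
  • t: e_ss = 1/K_v with K_v=1200/7 → 7/1200.
Total e_ss = 7/1200.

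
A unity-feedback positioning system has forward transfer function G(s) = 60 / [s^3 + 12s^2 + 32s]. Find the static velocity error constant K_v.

Lowest-order denominator term is 32s, so the open loop has 1 pole at the origin → type 1 system.
K_v = lim_{s→0} s·G(s) = 60 / 32 = 1.875.

1.875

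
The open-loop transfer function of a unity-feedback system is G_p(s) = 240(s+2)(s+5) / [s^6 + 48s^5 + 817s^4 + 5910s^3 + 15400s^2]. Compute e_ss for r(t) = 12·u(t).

Lowest-order denominator term is 15400s^2, so the open loop has 2 poles at the origin → type 2 system.
K_p = ∞ for a type-2 system; e_ss to a step is zero.

0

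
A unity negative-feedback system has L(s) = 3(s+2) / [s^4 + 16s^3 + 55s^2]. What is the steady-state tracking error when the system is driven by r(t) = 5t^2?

Lowest-order denominator term is 55s^2, so the open loop has 2 poles at the origin → type 2 system.
K_a = lim_{s→0} s^2·L(s) = 3·2 / 55 = 6/55.
r(t) = 5t^2 gives R(s) = 10/s^3.
e_ss = 10/K_a = 10/(6/55) = 275/3.

275/3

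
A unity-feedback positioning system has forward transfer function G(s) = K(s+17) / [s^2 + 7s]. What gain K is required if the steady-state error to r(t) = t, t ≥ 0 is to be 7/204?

Lowest-order denominator term is 7s, so the open loop has 1 pole at the origin → type 1 system.
K_v = lim_{s→0} s·G(s) = K·17 / 7 = (17/7)·K.
e_ss = 1/K_v = 7/204 ⇒ K_v = 204/7 ⇒ K = (204/7)/(17/7) = 12.

12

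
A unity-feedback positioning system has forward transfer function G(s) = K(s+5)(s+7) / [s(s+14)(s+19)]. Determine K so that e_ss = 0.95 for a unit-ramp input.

One free integrator in G(s): this is a type 1 system.
K_v = lim_{s→0} s·G(s) = K·5·7 / (14·19) = (5/38)·K.
e_ss = 1/K_v = 0.95 ⇒ K_v = 20/19 ⇒ K = (20/19)/(5/38) = 8.

8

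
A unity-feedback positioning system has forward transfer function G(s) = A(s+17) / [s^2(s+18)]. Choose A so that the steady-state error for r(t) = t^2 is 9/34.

The open loop has two poles at the origin → type 2 system.
K_a = lim_{s→0} s^2·G(s) = A·17 / (18) = (17/18)·A.
e_ss = 2/K_a = 9/34 ⇒ K_a = 68/9 ⇒ A = (68/9)/(17/18) = 8.

8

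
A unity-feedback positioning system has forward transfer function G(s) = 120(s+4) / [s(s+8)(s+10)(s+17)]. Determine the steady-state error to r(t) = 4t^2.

infinity

One free integrator in G(s): this is a type 1 system.
K_a = lim_{s→0} s^2·G(s) = 0; the steady-state error to this parabolic input grows without bound.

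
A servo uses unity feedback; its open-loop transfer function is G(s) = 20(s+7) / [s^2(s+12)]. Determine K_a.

System type = 2 (two poles at s=0).
K_a = lim_{s→0} s^2·G(s) = 20·7 / (12) = 35/3.

35/3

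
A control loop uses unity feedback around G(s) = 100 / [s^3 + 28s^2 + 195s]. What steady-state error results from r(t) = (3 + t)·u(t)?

The denominator has no term below 195s — 1 pole at s=0, type 1. Taking each input component in turn:
  • 3: tracked with zero error.
  • t: e_ss = 1/K_v with K_v=20/39 → 1.95.
Total e_ss = 1.95.

1.95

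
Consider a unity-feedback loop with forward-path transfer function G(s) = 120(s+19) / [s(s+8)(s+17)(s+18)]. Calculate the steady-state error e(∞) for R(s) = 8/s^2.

System type = 1 (one pole at s=0).
K_v = lim_{s→0} s·G(s) = 120·19 / (8·17·18) = 95/102.
e_ss = 8/K_v = 8/(95/102) = 816/95.

816/95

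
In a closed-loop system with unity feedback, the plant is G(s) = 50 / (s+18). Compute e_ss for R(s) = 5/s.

45/34

The open loop has no poles at the origin → type 0 system.
K_p = lim_{s→0} G(s) = 50 / (18) = 25/9.
e_ss = 5/(1 + K_p) = 5/(34/9) = 45/34.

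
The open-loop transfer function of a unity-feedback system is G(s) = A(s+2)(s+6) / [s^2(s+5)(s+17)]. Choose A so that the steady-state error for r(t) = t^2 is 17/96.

The open loop has two poles at the origin → type 2 system.
K_a = lim_{s→0} s^2·G(s) = A·2·6 / (5·17) = (12/85)·A.
e_ss = 2/K_a = 17/96 ⇒ K_a = 192/17 ⇒ A = (192/17)/(12/85) = 80.

80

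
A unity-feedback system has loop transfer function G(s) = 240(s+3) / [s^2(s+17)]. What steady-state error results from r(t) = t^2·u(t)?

System type = 2 (two poles at s=0).
K_a = lim_{s→0} s^2·G(s) = 240·3 / (17) = 720/17.
r(t) = t^2 gives R(s) = 2/s^3.
e_ss = 2/K_a = 2/(720/17) = 17/360.

17/360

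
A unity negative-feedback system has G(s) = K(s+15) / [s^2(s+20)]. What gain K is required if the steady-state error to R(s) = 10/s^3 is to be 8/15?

25

G(s) has two factors of s in the denominator, so the system is type 2.
K_a = lim_{s→0} s^2·G(s) = K·15 / (20) = 0.75·K.
e_ss = 10/K_a = 8/15 ⇒ K_a = 18.75 ⇒ K = 18.75/0.75 = 25.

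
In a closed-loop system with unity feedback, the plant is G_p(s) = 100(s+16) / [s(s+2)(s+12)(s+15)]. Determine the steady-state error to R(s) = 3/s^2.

0.675

G_p(s) has one factor of s in the denominator, so the system is type 1.
K_v = lim_{s→0} s·G_p(s) = 100·16 / (2·12·15) = 40/9.
e_ss = 3/K_v = 3/(40/9) = 0.675.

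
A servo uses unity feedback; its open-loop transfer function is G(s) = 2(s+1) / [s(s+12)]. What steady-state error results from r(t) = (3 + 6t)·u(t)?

36

G(s) has one factor of s in the denominator, so the system is type 1. Treating each term separately:
  • 3: tracked with zero error.
  • 6t: e_ss = 6/K_v with K_v=1/6 → 36.
Total e_ss = 36.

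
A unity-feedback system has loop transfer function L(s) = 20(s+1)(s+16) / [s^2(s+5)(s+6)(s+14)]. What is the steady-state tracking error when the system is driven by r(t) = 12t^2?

The open loop has two poles at the origin → type 2 system.
K_a = lim_{s→0} s^2·L(s) = 20·1·16 / (5·6·14) = 16/21.
r(t) = 12t^2 gives R(s) = 24/s^3.
e_ss = 24/K_a = 24/(16/21) = 31.5.

31.5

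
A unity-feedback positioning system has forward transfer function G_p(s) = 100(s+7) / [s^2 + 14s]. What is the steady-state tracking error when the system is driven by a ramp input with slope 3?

0.06

Factoring s from the denominator leaves a polynomial with constant term 14, so the system is type 1.
K_v = lim_{s→0} s·G_p(s) = 100·7 / 14 = 50.
e_ss = 3/K_v = 3/50 = 0.06.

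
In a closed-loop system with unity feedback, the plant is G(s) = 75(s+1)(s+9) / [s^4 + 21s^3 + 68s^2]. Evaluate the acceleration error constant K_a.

675/68

The denominator has no term below 68s^2 — 2 poles at s=0, type 2.
K_a = lim_{s→0} s^2·G(s) = 75·1·9 / 68 = 675/68.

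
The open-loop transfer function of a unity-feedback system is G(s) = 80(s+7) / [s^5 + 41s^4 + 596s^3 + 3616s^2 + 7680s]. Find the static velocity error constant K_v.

7/96

The denominator has no term below 7680s — 1 pole at s=0, type 1.
K_v = lim_{s→0} s·G(s) = 80·7 / 7680 = 7/96.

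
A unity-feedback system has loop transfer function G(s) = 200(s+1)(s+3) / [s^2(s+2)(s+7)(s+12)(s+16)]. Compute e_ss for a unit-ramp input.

0

G(s) has two factors of s in the denominator, so the system is type 2.
K_v = ∞ for a type-2 system; e_ss to a ramp is zero.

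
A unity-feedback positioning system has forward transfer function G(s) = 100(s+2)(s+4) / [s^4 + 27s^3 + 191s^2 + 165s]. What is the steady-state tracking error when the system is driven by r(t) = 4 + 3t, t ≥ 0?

99/160

Factoring s from the denominator leaves a polynomial with constant term 165, so the system is type 1. By superposition:
  • 4: tracked with zero error.
  • 3t: e_ss = 3/K_v with K_v=160/33 → 99/160.
Total e_ss = 99/160.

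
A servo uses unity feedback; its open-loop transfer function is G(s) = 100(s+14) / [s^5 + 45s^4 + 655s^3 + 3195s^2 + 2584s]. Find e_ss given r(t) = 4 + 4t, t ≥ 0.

1292/175

Factoring s from the denominator leaves a polynomial with constant term 2584, so the system is type 1. Treating each term separately:
  • 4: tracked with zero error.
  • 4t: e_ss = 4/K_v with K_v=175/323 → 1292/175.
Total e_ss = 1292/175.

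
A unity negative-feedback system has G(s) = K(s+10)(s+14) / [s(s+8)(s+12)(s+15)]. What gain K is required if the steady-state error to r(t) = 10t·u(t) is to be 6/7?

120

G(s) has one factor of s in the denominator, so the system is type 1.
K_v = lim_{s→0} s·G(s) = K·10·14 / (8·12·15) = (7/72)·K.
e_ss = 10/K_v = 6/7 ⇒ K_v = 35/3 ⇒ K = (35/3)/(7/72) = 120.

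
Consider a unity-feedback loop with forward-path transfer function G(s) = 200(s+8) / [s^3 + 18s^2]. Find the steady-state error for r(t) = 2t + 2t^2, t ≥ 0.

Factoring s^2 from the denominator leaves a polynomial with constant term 18, so the system is type 2. By superposition:
  • 2t: tracked with zero error.
  • 2t^2: e_ss = 4/K_a with K_a=800/9 → 0.045.
Total e_ss = 0.045.

0.045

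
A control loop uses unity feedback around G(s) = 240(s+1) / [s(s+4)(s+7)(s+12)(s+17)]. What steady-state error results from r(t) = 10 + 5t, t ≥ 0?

119

One free integrator in G(s): this is a type 1 system. Treating each term separately:
  • 10: tracked with zero error.
  • 5t: e_ss = 5/K_v with K_v=5/119 → 119.
Total e_ss = 119.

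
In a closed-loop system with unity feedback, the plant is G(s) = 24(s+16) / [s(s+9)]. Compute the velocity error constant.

128/3

G(s) has one factor of s in the denominator, so the system is type 1.
K_v = lim_{s→0} s·G(s) = 24·16 / (9) = 128/3.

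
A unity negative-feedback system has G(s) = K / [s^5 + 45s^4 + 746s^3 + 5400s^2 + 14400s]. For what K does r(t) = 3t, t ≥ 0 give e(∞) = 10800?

The denominator has no term below 14400s — 1 pole at s=0, type 1.
K_v = lim_{s→0} s·G(s) = K / 14400 = (1/14400)·K.
e_ss = 3/K_v = 10800 ⇒ K_v = 1/3600 ⇒ K = (1/3600)/(1/14400) = 4.

4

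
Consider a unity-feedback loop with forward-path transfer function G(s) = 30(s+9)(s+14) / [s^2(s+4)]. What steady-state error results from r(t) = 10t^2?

The open loop has two poles at the origin → type 2 system.
K_a = lim_{s→0} s^2·G(s) = 30·9·14 / (4) = 945.
r(t) = 10t^2 gives R(s) = 20/s^3.
e_ss = 20/K_a = 20/945 = 4/189.

4/189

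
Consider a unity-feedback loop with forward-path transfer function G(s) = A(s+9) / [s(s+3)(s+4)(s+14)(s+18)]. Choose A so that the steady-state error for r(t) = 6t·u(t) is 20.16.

System type = 1 (one pole at s=0).
K_v = lim_{s→0} s·G(s) = A·9 / (3·4·14·18) = (1/336)·A.
e_ss = 6/K_v = 20.16 ⇒ K_v = 25/84 ⇒ A = (25/84)/(1/336) = 100.

100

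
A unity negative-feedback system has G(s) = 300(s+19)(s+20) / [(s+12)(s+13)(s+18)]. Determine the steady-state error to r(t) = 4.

System type = 0 (no poles at s=0).
K_p = lim_{s→0} G(s) = 300·19·20 / (12·13·18) = 4750/117.
e_ss = 4/(1 + K_p) = 4/(4867/117) = 468/4867.

468/4867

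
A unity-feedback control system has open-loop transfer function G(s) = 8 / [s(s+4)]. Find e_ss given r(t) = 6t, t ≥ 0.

System type = 1 (one pole at s=0).
K_v = lim_{s→0} s·G(s) = 8 / (4) = 2.
e_ss = 6/K_v = 6/2 = 3.

3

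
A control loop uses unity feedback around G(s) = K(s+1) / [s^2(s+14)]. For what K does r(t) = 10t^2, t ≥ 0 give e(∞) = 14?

The open loop has two poles at the origin → type 2 system.
K_a = lim_{s→0} s^2·G(s) = K·1 / (14) = (1/14)·K.
e_ss = 20/K_a = 14 ⇒ K_a = 10/7 ⇒ K = (10/7)/(1/14) = 20.

20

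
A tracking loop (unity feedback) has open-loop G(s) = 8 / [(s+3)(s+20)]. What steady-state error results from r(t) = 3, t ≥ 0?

System type = 0 (no poles at s=0).
K_p = lim_{s→0} G(s) = 8 / (3·20) = 2/15.
e_ss = 3/(1 + K_p) = 3/(17/15) = 45/17.

45/17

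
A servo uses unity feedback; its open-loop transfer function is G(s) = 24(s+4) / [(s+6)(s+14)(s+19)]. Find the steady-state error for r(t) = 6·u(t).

No free integrators in G(s): this is a type 0 system.
K_p = lim_{s→0} G(s) = 24·4 / (6·14·19) = 8/133.
e_ss = 6/(1 + K_p) = 6/(141/133) = 266/47.

266/47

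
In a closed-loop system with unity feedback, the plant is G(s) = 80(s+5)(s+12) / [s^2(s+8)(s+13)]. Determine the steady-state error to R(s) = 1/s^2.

The open loop has two poles at the origin → type 2 system.
K_v = ∞ for a type-2 system; e_ss to a ramp is zero.

0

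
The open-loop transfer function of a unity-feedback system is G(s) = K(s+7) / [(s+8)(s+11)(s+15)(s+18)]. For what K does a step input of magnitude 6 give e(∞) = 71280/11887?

2

The open loop has no poles at the origin → type 0 system.
K_p = lim_{s→0} G(s) = K·7 / (8·11·15·18) = (7/23760)·K.
e_ss = 6/(1 + K_p) = 71280/11887 ⇒ 1 + (7/23760)·K = 11887/11880 ⇒ K = 2.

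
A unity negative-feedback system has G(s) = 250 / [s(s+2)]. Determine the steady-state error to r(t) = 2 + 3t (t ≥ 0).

0.024

One free integrator in G(s): this is a type 1 system. By superposition:
  • 2: tracked with zero error.
  • 3t: e_ss = 3/K_v with K_v=125 → 0.024.
Total e_ss = 0.024.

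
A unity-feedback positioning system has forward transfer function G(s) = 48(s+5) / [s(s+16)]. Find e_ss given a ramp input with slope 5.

One free integrator in G(s): this is a type 1 system.
K_v = lim_{s→0} s·G(s) = 48·5 / (16) = 15.
e_ss = 5/K_v = 5/15 = 1/3.

1/3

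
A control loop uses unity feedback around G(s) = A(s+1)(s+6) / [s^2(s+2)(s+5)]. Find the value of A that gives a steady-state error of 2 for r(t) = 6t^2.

The open loop has two poles at the origin → type 2 system.
K_a = lim_{s→0} s^2·G(s) = A·1·6 / (2·5) = 0.6·A.
e_ss = 12/K_a = 2 ⇒ K_a = 6 ⇒ A = 6/0.6 = 10.

10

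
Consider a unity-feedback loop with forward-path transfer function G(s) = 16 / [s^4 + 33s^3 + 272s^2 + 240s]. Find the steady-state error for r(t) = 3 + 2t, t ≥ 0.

30

Factoring s from the denominator leaves a polynomial with constant term 240, so the system is type 1. Taking each input component in turn:
  • 3: tracked with zero error.
  • 2t: e_ss = 2/K_v with K_v=1/15 → 30.
Total e_ss = 30.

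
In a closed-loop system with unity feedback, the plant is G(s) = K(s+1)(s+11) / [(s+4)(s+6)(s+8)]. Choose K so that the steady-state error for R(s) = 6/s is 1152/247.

G(s) has no factors of s in the denominator, so the system is type 0.
K_p = lim_{s→0} G(s) = K·1·11 / (4·6·8) = (11/192)·K.
e_ss = 6/(1 + K_p) = 1152/247 ⇒ 1 + (11/192)·K = 247/192 ⇒ K = 5.

5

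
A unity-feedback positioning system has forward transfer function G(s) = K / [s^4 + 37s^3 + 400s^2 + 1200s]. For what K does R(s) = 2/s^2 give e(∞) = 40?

60

Factoring s from the denominator leaves a polynomial with constant term 1200, so the system is type 1.
K_v = lim_{s→0} s·G(s) = K / 1200 = (1/1200)·K.
e_ss = 2/K_v = 40 ⇒ K_v = 0.05 ⇒ K = 0.05/(1/1200) = 60.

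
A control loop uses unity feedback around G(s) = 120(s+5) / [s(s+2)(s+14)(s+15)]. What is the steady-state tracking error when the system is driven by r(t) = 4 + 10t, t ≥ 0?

G(s) has one factor of s in the denominator, so the system is type 1. Treating each term separately:
  • 4: tracked with zero error.
  • 10t: e_ss = 10/K_v with K_v=10/7 → 7.
Total e_ss = 7.

7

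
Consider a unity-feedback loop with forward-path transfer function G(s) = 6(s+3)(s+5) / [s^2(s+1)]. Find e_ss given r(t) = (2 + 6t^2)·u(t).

G(s) has two factors of s in the denominator, so the system is type 2. By superposition:
  • 2: tracked with zero error.
  • 6t^2: e_ss = 12/K_a with K_a=90 → 2/15.
Total e_ss = 2/15.

2/15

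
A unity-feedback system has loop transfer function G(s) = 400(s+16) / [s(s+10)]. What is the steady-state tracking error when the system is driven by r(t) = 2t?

G(s) has one factor of s in the denominator, so the system is type 1.
K_v = lim_{s→0} s·G(s) = 400·16 / (10) = 640.
e_ss = 2/K_v = 2/640 = 1/320.

1/320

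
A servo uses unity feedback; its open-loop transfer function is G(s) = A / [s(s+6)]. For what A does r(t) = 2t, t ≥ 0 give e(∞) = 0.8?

The open loop has one pole at the origin → type 1 system.
K_v = lim_{s→0} s·G(s) = A / (6) = (1/6)·A.
e_ss = 2/K_v = 0.8 ⇒ K_v = 2.5 ⇒ A = 2.5/(1/6) = 15.

15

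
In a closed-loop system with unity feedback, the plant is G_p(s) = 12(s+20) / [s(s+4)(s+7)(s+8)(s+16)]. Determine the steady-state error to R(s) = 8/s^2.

1792/15

One free integrator in G_p(s): this is a type 1 system.
K_v = lim_{s→0} s·G_p(s) = 12·20 / (4·7·8·16) = 15/224.
e_ss = 8/K_v = 8/(15/224) = 1792/15.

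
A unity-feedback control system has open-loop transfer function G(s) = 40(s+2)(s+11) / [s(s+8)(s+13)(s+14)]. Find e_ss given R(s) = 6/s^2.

The open loop has one pole at the origin → type 1 system.
K_v = lim_{s→0} s·G(s) = 40·2·11 / (8·13·14) = 55/91.
e_ss = 6/K_v = 6/(55/91) = 546/55.

546/55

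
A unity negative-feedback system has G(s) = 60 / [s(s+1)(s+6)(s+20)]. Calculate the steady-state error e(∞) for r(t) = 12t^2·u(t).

The open loop has one pole at the origin → type 1 system.
For a type-1 system K_a = 0, so e_ss to a parabolic input is unbounded.

infinity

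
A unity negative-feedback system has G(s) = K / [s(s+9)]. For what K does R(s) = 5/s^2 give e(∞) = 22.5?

2

System type = 1 (one pole at s=0).
K_v = lim_{s→0} s·G(s) = K / (9) = (1/9)·K.
e_ss = 5/K_v = 22.5 ⇒ K_v = 2/9 ⇒ K = (2/9)/(1/9) = 2.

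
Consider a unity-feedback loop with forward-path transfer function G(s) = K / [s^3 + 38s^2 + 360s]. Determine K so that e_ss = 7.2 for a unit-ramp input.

Lowest-order denominator term is 360s, so the open loop has 1 pole at the origin → type 1 system.
K_v = lim_{s→0} s·G(s) = K / 360 = (1/360)·K.
e_ss = 1/K_v = 7.2 ⇒ K_v = 5/36 ⇒ K = (5/36)/(1/360) = 50.

50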